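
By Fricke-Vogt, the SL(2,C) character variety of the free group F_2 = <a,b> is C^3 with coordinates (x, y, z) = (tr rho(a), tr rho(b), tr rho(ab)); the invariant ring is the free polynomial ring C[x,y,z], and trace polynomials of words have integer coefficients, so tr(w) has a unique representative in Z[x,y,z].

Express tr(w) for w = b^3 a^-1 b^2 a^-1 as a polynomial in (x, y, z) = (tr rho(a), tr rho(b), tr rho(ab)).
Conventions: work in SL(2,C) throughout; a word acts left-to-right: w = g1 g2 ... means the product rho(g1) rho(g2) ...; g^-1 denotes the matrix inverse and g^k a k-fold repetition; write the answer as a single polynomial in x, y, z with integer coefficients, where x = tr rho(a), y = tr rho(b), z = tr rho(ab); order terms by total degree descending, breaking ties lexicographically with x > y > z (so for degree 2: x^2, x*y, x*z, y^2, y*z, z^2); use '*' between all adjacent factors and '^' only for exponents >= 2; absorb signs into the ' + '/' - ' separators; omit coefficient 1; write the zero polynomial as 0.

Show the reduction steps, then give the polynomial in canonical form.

x^2*y^5 - 2*x*y^4*z - 3*x^2*y^3 + y^3*z^2 + 4*x*y^2*z + 2*x^2*y - y*z^2 - x*z - y

use: trace(b^2) = trace(b) trace(b) - trace(1)   [square of b] = y^2 - 2
trace(b^3) = trace(b) trace(b^2) - trace(b)   [square of b] = y^3 - 3*y
trace(b^4) = trace(b) trace(b^3) - trace(b^2)   [square of b] = y^4 - 4*y^2 + 2
use: trace(b^5) = trace(b) trace(b^4) - trace(b^3)   [square of b] = y^5 - 5*y^3 + 5*y
trace(b a b) = trace(b) trace(a b) - trace(a)   [square of b] = y*z - x
use: trace(a b^3) = trace(b) trace(b a b) - trace(b a)   [square of b] = y^2*z - x*y - z
apply: trace(b^2 a b^2) = trace(b) trace(a b^3) - trace(a b^2)   [square of b] = y^3*z - x*y^2 - 2*y*z + x
use: trace(b^5 a) = trace(b) trace(b^2 a b^2) - trace(b^2 a b)   [square of b] = y^4*z - x*y^3 - 3*y^2*z + 2*x*y + z
apply: trace(b^2 a^-1 b^3) = trace(b^5) trace(a) - trace(b^5 a)   [inverse elimination on a] = x*y^5 - y^4*z - 4*x*y^3 + 3*y^2*z + 3*x*y - z
trace(a b a b) = trace(b a) trace(b a) - trace(1)   [split at a repeated b] = z^2 - 2
use: trace(a b a) = trace(a) trace(b a) - trace(b)   [square of a] = x*z - y
apply: trace(b a b a b) = trace(b) trace(a b a b) - trace(a b a)   [square of b] = y*z^2 - x*z - y
use: trace(a b^3 a b) = trace(b) trace(b a b a b) - trace(b a b a)   [square of b] = y^2*z^2 - x*y*z - y^2 - z^2 + 2
trace(a^2 b^2) = trace(a) trace(b^2 a) - trace(b^2)   [square of a] = x*y*z - x^2 - y^2 + 2
trace(a b^3 a) = trace(b) trace(a^2 b^2) - trace(a^2 b)   [square of b] = x*y^2*z - x^2*y - y^3 - x*z + 3*y
apply: trace(b^3 a b^2 a) = trace(b) trace(a b^3 a b) - trace(a b^3 a)   [square of b] = y^3*z^2 - 2*x*y^2*z + x^2*y - y*z^2 + x*z - y
trace(b^2 a^-1 b^3 a) = trace(b^3 a b^2) trace(a) - trace(b^3 a b^2 a)   [inverse elimination on a] = x*y^4*z - x^2*y^3 - y^3*z^2 - x*y^2*z + x^2*y + y*z^2 + y
trace(b^3 a^-1 b^2 a^-1) = trace(b^2 a^-1 b^3) trace(a) - trace(b^2 a^-1 b^3 a)   [inverse elimination on a] = x^2*y^5 - 2*x*y^4*z - 3*x^2*y^3 + y^3*z^2 + 4*x*y^2*z + 2*x^2*y - y*z^2 - x*z - y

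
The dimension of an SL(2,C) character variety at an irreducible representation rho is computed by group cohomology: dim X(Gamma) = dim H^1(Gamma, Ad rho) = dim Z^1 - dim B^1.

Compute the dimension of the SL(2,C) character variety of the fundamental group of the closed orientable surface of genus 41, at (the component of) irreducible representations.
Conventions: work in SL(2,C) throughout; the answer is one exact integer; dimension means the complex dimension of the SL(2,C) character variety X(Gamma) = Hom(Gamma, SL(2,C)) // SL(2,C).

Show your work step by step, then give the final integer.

The genus-41 surface group: 2g = 82 generators, one relator prod [a_i, b_i].
Before the relator condition, cocycle space has dim 3*82 = 246.
At an irreducible rho, H^2 = coker(d_2) vanishes (Poincare duality: H^2 is dual to H^0 = invariants = 0), so d_2 is surjective onto sl_2 and dim Z^1 = 246 - 3 = 243.
As always at irreducible rho, dim B^1 = 3.
dim X = dim H^1 = 243 - 3 = 240.

240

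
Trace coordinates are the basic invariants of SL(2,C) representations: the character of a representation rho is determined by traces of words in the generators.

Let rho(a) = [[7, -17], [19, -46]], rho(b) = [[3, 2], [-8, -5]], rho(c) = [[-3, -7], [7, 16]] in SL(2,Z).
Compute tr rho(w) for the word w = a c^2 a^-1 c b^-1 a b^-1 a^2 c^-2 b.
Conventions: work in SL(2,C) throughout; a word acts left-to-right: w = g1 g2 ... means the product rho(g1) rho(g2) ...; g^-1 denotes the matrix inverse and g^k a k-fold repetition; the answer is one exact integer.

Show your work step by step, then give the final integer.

1043956440847371

rho(a) = [[7, -17], [19, -46]]
... * rho(c) = [[-3, -7], [7, 16]]  ->  [[-140, -321], [-379, -869]]
... * rho(c) = [[-3, -7], [7, 16]]  ->  [[-1827, -4156], [-4946, -11251]]
... * rho(a^-1) = [[-46, 17], [-19, 7]]  ->  [[163006, -60151], [441285, -162839]]
... * rho(c) = [[-3, -7], [7, 16]]  ->  [[-910075, -2103458], [-2463728, -5694419]]
... * rho(b^-1) = [[-5, -2], [8, 3]]  ->  [[-12277289, -4490224], [-33236712, -12155801]]
... * rho(a) = [[7, -17], [19, -46]]  ->  [[-171255279, 415264217], [-463617203, 1124190950]]
... * rho(b^-1) = [[-5, -2], [8, 3]]  ->  [[4178390131, 1588303209], [11311613615, 4299807256]]
... * rho(a) = [[7, -17], [19, -46]]  ->  [[59426491888, -144094579841], [160877633169, -390088565231]]
... * rho(a) = [[7, -17], [19, -46]]  ->  [[-2321811573763, 5618100310590], [-6285539307206, 15209154236753]]
... * rho(c^-1) = [[16, 7], [-7, -3]]  ->  [[-76475687354338, -33106981948111], [-207032708572567, -89626237860701]]
... * rho(c^-1) = [[16, 7], [-7, -3]]  ->  [[-991862124032631, -436008865636033], [-2685139672136165, -1180350246425866]]
... * rho(b) = [[3, 2], [-8, -5]]  ->  [[512484552990371, 196320080114903], [1387382954998433, 531471887857000]]
tr = 512484552990371 + 531471887857000 = 1043956440847371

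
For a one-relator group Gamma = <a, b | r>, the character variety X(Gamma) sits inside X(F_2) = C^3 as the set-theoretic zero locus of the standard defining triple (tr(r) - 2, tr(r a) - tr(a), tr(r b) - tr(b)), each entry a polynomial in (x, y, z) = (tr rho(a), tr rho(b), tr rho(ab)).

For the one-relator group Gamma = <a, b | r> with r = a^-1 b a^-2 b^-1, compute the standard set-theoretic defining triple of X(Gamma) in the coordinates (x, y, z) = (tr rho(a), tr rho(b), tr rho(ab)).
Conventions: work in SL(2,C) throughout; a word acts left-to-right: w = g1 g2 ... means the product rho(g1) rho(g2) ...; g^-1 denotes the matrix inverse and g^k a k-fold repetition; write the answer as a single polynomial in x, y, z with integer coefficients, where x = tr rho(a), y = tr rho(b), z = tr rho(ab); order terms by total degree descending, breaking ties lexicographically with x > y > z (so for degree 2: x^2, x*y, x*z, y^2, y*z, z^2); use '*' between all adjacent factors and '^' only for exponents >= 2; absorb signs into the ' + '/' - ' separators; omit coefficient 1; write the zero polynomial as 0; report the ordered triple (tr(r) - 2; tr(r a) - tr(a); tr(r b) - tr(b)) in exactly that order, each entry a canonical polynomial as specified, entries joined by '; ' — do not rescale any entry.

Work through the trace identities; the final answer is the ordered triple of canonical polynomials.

x^2*y*z - x*y^2 - x*z^2 + x - 2; x^2 - x - 2; x^3*y - x^2*z - 2*x*y - y + z

trace(a^-1) = trace(a) = x
use: trace(a b a) = trace(a) trace(b a) - trace(b) = x*z - y
apply: trace(a b a b) = trace(a b) trace(a b) - trace(1)   [split at repeated a] = z^2 - 2
use: trace(b a b^-1 a) = trace(a b a) trace(b) - trace(a b a b) = x*y*z - y^2 - z^2 + 2
use: trace(b^-1 a^-1 b a) = trace(b a b^-1) trace(a) - trace(b a b^-1 a) = -x*y*z + x^2 + y^2 + z^2 - 2
trace(b^-1 a^-1 b a^-1) = trace(b^-1 a^-1 b) trace(a) - trace(b^-1 a^-1 b a) = x*y*z - y^2 - z^2 + 2
trace(a^-1 b a^-2 b^-1) = trace(b^-1 a^-1 b a^-1) trace(a) - trace(b^-1 a^-1 b) = x^2*y*z - x*y^2 - x*z^2 + x
apply: trace(a^-2) = trace(a^-1) trace(a) - trace(1) = x^2 - 2
apply: trace(b a^-1) = trace(b) trace(a) - trace(b a) = x*y - z
apply: trace(a^-1 b a^-1) = trace(b a^-1) trace(a) - trace(b) = x^2*y - x*z - y
use: trace(a^-1 b a^-2) = trace(a^-1 b a^-1) trace(a) - trace(a^-1 b) = x^3*y - x^2*z - 2*x*y + z
assemble the triple (trace(r) - 2; trace(r a) - x; trace(r b) - y)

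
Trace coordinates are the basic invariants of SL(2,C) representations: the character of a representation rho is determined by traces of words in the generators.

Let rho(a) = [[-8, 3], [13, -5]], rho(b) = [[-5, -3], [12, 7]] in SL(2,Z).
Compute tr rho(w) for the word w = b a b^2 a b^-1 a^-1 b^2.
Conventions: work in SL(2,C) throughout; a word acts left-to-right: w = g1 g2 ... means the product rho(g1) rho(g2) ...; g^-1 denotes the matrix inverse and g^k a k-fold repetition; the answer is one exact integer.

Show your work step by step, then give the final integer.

rho(b) = [[-5, -3], [12, 7]]
... * rho(a) = [[-8, 3], [13, -5]]  ->  [[1, 0], [-5, 1]]
... * rho(b) = [[-5, -3], [12, 7]]  ->  [[-5, -3], [37, 22]]
... * rho(b) = [[-5, -3], [12, 7]]  ->  [[-11, -6], [79, 43]]
... * rho(a) = [[-8, 3], [13, -5]]  ->  [[10, -3], [-73, 22]]
... * rho(b^-1) = [[7, 3], [-12, -5]]  ->  [[106, 45], [-775, -329]]
... * rho(a^-1) = [[-5, -3], [-13, -8]]  ->  [[-1115, -678], [8152, 4957]]
... * rho(b) = [[-5, -3], [12, 7]]  ->  [[-2561, -1401], [18724, 10243]]
... * rho(b) = [[-5, -3], [12, 7]]  ->  [[-4007, -2124], [29296, 15529]]
tr = -4007 + 15529 = 11522

11522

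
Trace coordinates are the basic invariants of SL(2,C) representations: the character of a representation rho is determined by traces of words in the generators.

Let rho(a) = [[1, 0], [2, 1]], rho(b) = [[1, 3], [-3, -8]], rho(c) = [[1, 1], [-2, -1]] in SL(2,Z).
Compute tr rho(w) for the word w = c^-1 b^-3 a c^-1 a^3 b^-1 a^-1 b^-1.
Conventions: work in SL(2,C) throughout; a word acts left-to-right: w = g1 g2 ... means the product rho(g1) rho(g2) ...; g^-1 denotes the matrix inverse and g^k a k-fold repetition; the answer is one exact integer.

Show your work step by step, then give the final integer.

1773

rho(c^-1) = [[-1, -1], [2, 1]]
... * rho(b^-1) = [[-8, -3], [3, 1]]  ->  [[5, 2], [-13, -5]]
... * rho(b^-1) = [[-8, -3], [3, 1]]  ->  [[-34, -13], [89, 34]]
... * rho(b^-1) = [[-8, -3], [3, 1]]  ->  [[233, 89], [-610, -233]]
... * rho(a) = [[1, 0], [2, 1]]  ->  [[411, 89], [-1076, -233]]
... * rho(c^-1) = [[-1, -1], [2, 1]]  ->  [[-233, -322], [610, 843]]
... * rho(a) = [[1, 0], [2, 1]]  ->  [[-877, -322], [2296, 843]]
... * rho(a) = [[1, 0], [2, 1]]  ->  [[-1521, -322], [3982, 843]]
... * rho(a) = [[1, 0], [2, 1]]  ->  [[-2165, -322], [5668, 843]]
... * rho(b^-1) = [[-8, -3], [3, 1]]  ->  [[16354, 6173], [-42815, -16161]]
... * rho(a^-1) = [[1, 0], [-2, 1]]  ->  [[4008, 6173], [-10493, -16161]]
... * rho(b^-1) = [[-8, -3], [3, 1]]  ->  [[-13545, -5851], [35461, 15318]]
tr = -13545 + 15318 = 1773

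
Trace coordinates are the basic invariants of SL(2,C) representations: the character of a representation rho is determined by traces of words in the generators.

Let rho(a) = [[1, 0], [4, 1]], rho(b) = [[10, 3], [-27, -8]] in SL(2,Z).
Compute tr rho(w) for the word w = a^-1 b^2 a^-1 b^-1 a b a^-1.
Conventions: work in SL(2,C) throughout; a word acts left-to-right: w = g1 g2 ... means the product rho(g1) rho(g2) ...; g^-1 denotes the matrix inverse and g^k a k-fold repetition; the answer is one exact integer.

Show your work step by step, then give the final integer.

rho(a^-1) = [[1, 0], [-4, 1]]
... * rho(b) = [[10, 3], [-27, -8]]  ->  [[10, 3], [-67, -20]]
... * rho(b) = [[10, 3], [-27, -8]]  ->  [[19, 6], [-130, -41]]
... * rho(a^-1) = [[1, 0], [-4, 1]]  ->  [[-5, 6], [34, -41]]
... * rho(b^-1) = [[-8, -3], [27, 10]]  ->  [[202, 75], [-1379, -512]]
... * rho(a) = [[1, 0], [4, 1]]  ->  [[502, 75], [-3427, -512]]
... * rho(b) = [[10, 3], [-27, -8]]  ->  [[2995, 906], [-20446, -6185]]
... * rho(a^-1) = [[1, 0], [-4, 1]]  ->  [[-629, 906], [4294, -6185]]
tr = -629 + -6185 = -6814

-6814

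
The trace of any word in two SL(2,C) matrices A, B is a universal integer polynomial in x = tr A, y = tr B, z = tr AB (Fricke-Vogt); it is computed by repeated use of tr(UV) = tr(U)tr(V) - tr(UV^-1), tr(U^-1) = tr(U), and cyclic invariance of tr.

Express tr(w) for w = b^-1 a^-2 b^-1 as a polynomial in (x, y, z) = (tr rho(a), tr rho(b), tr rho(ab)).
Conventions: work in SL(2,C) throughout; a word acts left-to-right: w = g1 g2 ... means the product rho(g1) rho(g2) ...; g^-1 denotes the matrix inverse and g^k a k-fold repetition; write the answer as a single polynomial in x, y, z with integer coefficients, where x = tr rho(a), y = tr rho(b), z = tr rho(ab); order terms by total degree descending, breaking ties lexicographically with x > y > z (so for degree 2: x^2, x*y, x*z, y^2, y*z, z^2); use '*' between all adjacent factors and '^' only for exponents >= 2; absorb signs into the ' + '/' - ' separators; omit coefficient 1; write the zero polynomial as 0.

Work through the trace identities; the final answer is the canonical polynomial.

x*y*z - x^2 - y^2 + 2

and tr(b^-1) = tr(b) = y
tr(b^-1 a) = tr(a)*tr(b) - tr(a b) = x*y - z
tr(a^-1 b^-1) = tr(b^-1)*tr(a) - tr(b^-1 a) = z
tr(b^-2 a^-1) = tr(a^-1 b^-1)*tr(b) - tr(a^-1) = y*z - x
and tr(b^-2) = tr(b^-1)*tr(b) - tr(1) = y^2 - 2
tr(b^-1 a^-2 b^-1) = tr(b^-2 a^-1)*tr(a) - tr(b^-2) = x*y*z - x^2 - y^2 + 2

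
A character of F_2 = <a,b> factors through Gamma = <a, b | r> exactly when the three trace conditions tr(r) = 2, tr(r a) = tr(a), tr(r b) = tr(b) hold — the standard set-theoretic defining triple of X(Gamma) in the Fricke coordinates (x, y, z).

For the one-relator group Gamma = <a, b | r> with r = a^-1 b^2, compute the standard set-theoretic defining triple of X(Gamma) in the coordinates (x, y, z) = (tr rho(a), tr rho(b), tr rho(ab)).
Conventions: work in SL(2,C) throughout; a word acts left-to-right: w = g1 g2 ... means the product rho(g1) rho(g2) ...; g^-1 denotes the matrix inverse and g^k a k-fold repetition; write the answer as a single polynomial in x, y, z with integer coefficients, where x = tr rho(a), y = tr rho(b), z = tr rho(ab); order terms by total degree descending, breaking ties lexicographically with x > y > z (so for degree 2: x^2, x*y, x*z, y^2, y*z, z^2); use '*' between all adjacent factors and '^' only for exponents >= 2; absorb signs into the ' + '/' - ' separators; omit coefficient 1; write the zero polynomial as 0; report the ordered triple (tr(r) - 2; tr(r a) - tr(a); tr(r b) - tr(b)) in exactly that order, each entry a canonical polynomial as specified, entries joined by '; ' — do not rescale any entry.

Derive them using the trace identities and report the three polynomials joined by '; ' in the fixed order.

x*y^2 - y*z - x - 2; y^2 - x - 2; x*y^3 - y^2*z - 2*x*y - y + z

and tr(b^2) = tr(b) tr(b) - tr(1)  (reduce the b square) = y^2 - 2
tr(b^2 a) = tr(b) tr(a b) - tr(a)  (reduce the b square) = y*z - x
and tr(a^-1 b^2) = tr(b^2) tr(a) - tr(b^2 a)  (eliminate a^-1) = x*y^2 - y*z - x
and tr(b^3) = tr(b) tr(b^2) - tr(b)   [square of b] = y^3 - 3*y
tr(b^3 a) = tr(b) tr(b a b) - tr(b a)   [square of b] = y^2*z - x*y - z
tr(a^-1 b^3) = tr(b^3) tr(a) - tr(b^3 a)   [inverse elimination on a] = x*y^3 - y^2*z - 2*x*y + z
assemble the triple (tr(r) - 2; tr(r a) - x; tr(r b) - y)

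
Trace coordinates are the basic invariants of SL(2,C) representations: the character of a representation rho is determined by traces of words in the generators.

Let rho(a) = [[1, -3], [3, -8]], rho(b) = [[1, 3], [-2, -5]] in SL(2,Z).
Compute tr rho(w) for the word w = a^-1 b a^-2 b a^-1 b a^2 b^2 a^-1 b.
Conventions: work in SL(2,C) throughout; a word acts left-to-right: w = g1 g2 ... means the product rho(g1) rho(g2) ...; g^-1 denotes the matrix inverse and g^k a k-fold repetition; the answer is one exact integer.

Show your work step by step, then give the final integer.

-7007431417

rho(a^-1) = [[-8, 3], [-3, 1]]
... * rho(b) = [[1, 3], [-2, -5]]  ->  [[-14, -39], [-5, -14]]
... * rho(a^-1) = [[-8, 3], [-3, 1]]  ->  [[229, -81], [82, -29]]
... * rho(a^-1) = [[-8, 3], [-3, 1]]  ->  [[-1589, 606], [-569, 217]]
... * rho(b) = [[1, 3], [-2, -5]]  ->  [[-2801, -7797], [-1003, -2792]]
... * rho(a^-1) = [[-8, 3], [-3, 1]]  ->  [[45799, -16200], [16400, -5801]]
... * rho(b) = [[1, 3], [-2, -5]]  ->  [[78199, 218397], [28002, 78205]]
... * rho(a) = [[1, -3], [3, -8]]  ->  [[733390, -1981773], [262617, -709646]]
... * rho(a) = [[1, -3], [3, -8]]  ->  [[-5211929, 13654014], [-1866321, 4889317]]
... * rho(b) = [[1, 3], [-2, -5]]  ->  [[-32519957, -83905857], [-11644955, -30045548]]
... * rho(b) = [[1, 3], [-2, -5]]  ->  [[135291757, 321969414], [48446141, 115292875]]
... * rho(a^-1) = [[-8, 3], [-3, 1]]  ->  [[-2048242298, 727844685], [-733447753, 260631298]]
... * rho(b) = [[1, 3], [-2, -5]]  ->  [[-3503931668, -9783950319], [-1254710349, -3503499749]]
tr = -3503931668 + -3503499749 = -7007431417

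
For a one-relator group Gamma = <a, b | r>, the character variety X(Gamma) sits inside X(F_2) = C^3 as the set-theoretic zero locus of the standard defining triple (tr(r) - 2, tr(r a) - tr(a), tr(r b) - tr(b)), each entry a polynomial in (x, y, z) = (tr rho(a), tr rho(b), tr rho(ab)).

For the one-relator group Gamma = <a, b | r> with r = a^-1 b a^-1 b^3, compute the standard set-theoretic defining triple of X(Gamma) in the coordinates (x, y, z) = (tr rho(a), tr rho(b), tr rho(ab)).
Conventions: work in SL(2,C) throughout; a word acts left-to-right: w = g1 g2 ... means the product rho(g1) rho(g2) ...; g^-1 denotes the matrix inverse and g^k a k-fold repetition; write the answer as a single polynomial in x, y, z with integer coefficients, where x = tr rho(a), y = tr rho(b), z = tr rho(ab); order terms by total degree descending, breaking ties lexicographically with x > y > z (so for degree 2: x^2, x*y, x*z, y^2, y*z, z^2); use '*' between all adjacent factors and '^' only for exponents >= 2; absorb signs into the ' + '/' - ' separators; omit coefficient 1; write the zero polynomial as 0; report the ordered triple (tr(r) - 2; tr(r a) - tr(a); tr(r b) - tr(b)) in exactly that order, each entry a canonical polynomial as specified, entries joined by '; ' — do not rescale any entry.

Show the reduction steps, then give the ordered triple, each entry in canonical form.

x^2*y^4 - 2*x*y^3*z - 2*x^2*y^2 + y^2*z^2 + 3*x*y*z - y^2 - z^2; x*y^4 - y^3*z - 3*x*y^2 + 2*y*z; x^2*y^5 - 2*x*y^4*z - 3*x^2*y^3 + y^3*z^2 + 5*x*y^2*z + x^2*y - y^3 - 2*y*z^2 - x*z + 2*y

apply: tr(b^2) = tr(b) * tr(b) - tr(1)  (reduce the b square) = y^2 - 2
tr(b^3) = tr(b) * tr(b^2) - tr(b)  (reduce the b square) = y^3 - 3*y
tr(b^4) = tr(b) * tr(b^3) - tr(b^2)  (reduce the b square) = y^4 - 4*y^2 + 2
use: tr(b a b) = tr(b) * tr(a b) - tr(a)  (reduce the b square) = y*z - x
tr(b^2 a b) = tr(b) * tr(b a b) - tr(b a)  (reduce the b square) = y^2*z - x*y - z
tr(b^4 a) = tr(b) * tr(b^2 a b) - tr(b^2 a)  (reduce the b square) = y^3*z - x*y^2 - 2*y*z + x
apply: tr(b a^-1 b^3) = tr(b^4) * tr(a) - tr(b^4 a)  (eliminate a^-1) = x*y^4 - y^3*z - 3*x*y^2 + 2*y*z + x
apply: tr(a b a b) = tr(b a) * tr(b a) - tr(1)  (split on b) = z^2 - 2
tr(a b a) = tr(a) * tr(b a) - tr(b)  (reduce the a square) = x*z - y
tr(a b a b^2) = tr(b) * tr(a b a b) - tr(a b a)  (reduce the b square) = y*z^2 - x*z - y
use: tr(b^3 a b a) = tr(b) * tr(a b a b^2) - tr(a b a b)  (reduce the b square) = y^2*z^2 - x*y*z - y^2 - z^2 + 2
use: tr(b a^-1 b^3 a) = tr(b^3 a b) * tr(a) - tr(b^3 a b a)  (eliminate a^-1) = x*y^3*z - x^2*y^2 - y^2*z^2 - x*y*z + x^2 + y^2 + z^2 - 2
use: tr(a^-1 b a^-1 b^3) = tr(b a^-1 b^3) * tr(a) - tr(b a^-1 b^3 a)  (eliminate a^-1) = x^2*y^4 - 2*x*y^3*z - 2*x^2*y^2 + y^2*z^2 + 3*x*y*z - y^2 - z^2 + 2
tr(b^5) = tr(b) * tr(b^4) - tr(b^3) = y^5 - 5*y^3 + 5*y
tr(b^5 a) = tr(b) * tr(b^3 a b) - tr(b^3 a) = y^4*z - x*y^3 - 3*y^2*z + 2*x*y + z
apply: tr(b a^-1 b^4) = tr(b^5) * tr(a) - tr(b^5 a) = x*y^5 - y^4*z - 4*x*y^3 + 3*y^2*z + 3*x*y - z
tr(b^4 a b a) = tr(b) * tr(b^2 a b a b) - tr(b^2 a b a) = y^3*z^2 - x*y^2*z - y^3 - 2*y*z^2 + x*z + 3*y
use: tr(b a^-1 b^4 a) = tr(b^4 a b) * tr(a) - tr(b^4 a b a) = x*y^4*z - x^2*y^3 - y^3*z^2 - 2*x*y^2*z + 2*x^2*y + y^3 + 2*y*z^2 - 3*y
tr(a^-1 b a^-1 b^4) = tr(b a^-1 b^4) * tr(a) - tr(b a^-1 b^4 a) = x^2*y^5 - 2*x*y^4*z - 3*x^2*y^3 + y^3*z^2 + 5*x*y^2*z + x^2*y - y^3 - 2*y*z^2 - x*z + 3*y
assemble the triple (tr(r) - 2; tr(r a) - x; tr(r b) - y)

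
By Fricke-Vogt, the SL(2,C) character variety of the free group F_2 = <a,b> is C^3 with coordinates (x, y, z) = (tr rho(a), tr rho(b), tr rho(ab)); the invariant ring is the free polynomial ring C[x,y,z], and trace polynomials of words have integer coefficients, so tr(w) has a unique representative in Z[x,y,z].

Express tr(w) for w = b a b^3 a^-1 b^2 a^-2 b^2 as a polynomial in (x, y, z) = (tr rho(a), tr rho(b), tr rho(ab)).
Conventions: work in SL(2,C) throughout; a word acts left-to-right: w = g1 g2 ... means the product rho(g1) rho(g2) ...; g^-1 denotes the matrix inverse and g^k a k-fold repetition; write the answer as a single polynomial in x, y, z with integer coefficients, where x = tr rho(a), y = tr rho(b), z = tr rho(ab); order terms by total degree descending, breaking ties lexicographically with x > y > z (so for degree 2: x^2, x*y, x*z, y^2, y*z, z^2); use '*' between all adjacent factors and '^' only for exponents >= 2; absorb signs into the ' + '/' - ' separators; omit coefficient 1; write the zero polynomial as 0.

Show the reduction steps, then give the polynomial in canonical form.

x^3*y^7*z - x^4*y^6 - 2*x^2*y^6*z^2 - 2*x^3*y^5*z - x*y^7*z + x*y^5*z^3 + 3*x^4*y^4 + x^2*y^6 + 5*x^2*y^4*z^2 + y^6*z^2 + x^3*y^3*z + 4*x*y^5*z - 2*x*y^3*z^3 - 3*x^4*y^2 - 4*x^2*y^4 - 4*x^2*y^2*z^2 - 4*y^4*z^2 - 5*x*y^3*z + x*y*z^3 + x^4 + 7*x^2*y^2 + x^2*z^2 + 4*y^2*z^2 + x*y*z - 4*x^2 - y^2 - z^2 + 2

trace(b a b) = trace(b) trace(a b) - trace(a)  (reduce the b square) = y*z - x
trace(b^2 a b) = trace(b) trace(b a b) - trace(b a)  (reduce the b square) = y^2*z - x*y - z
use: trace(b^2 a b^2) = trace(b) trace(b^2 a b) - trace(b^2 a)  (reduce the b square) = y^3*z - x*y^2 - 2*y*z + x
trace(b^3 a b^2) = trace(b) trace(b^2 a b^2) - trace(b^2 a b)  (reduce the b square) = y^4*z - x*y^3 - 3*y^2*z + 2*x*y + z
trace(b^5 a b) = trace(b) trace(b^3 a b^2) - trace(b^3 a b)  (reduce the b square) = y^5*z - x*y^4 - 4*y^3*z + 3*x*y^2 + 3*y*z - x
apply: trace(b^3 a b^4) = trace(b) trace(b^5 a b) - trace(b^5 a)  (reduce the b square) = y^6*z - x*y^5 - 5*y^4*z + 4*x*y^3 + 6*y^2*z - 3*x*y - z
trace(b^3 a b^5) = trace(b) trace(b^3 a b^4) - trace(b^3 a b^3)  (reduce the b square) = y^7*z - x*y^6 - 6*y^5*z + 5*x*y^4 + 10*y^3*z - 6*x*y^2 - 4*y*z + x
use: trace(a b a b) = trace(a b) trace(a b) - trace(1)  (split on a) = z^2 - 2
use: trace(a b a) = trace(a) trace(b a) - trace(b)  (reduce the a square) = x*z - y
trace(a b^2 a b) = trace(b) trace(a b a b) - trace(a b a)  (reduce the b square) = y*z^2 - x*z - y
trace(b^2) = trace(b) trace(b) - trace(1)  (reduce the b square) = y^2 - 2
use: trace(a b^2 a) = trace(a) trace(b^2 a) - trace(b^2)  (reduce the a square) = x*y*z - x^2 - y^2 + 2
apply: trace(a b^2 a b^2) = trace(b) trace(a b^2 a b) - trace(a b^2 a)  (reduce the b square) = y^2*z^2 - 2*x*y*z + x^2 - 2
apply: trace(b a b^3 a b) = trace(b) trace(a b^2 a b^2) - trace(a b^2 a b)  (reduce the b square) = y^3*z^2 - 2*x*y^2*z + x^2*y - y*z^2 + x*z - y
use: trace(b a b^3 a) = trace(b) trace(b a b a b) - trace(b a b a)  (reduce the b square) = y^2*z^2 - x*y*z - y^2 - z^2 + 2
trace(b a b^3 a b^2) = trace(b) trace(b a b^3 a b) - trace(b a b^3 a)  (reduce the b square) = y^4*z^2 - 2*x*y^3*z + x^2*y^2 - 2*y^2*z^2 + 2*x*y*z + z^2 - 2
use: trace(b^3 a b^3 a b) = trace(b) trace(b a b^3 a b^2) - trace(b a b^3 a b)  (reduce the b square) = y^5*z^2 - 2*x*y^4*z + x^2*y^3 - 3*y^3*z^2 + 4*x*y^2*z - x^2*y + 2*y*z^2 - x*z - y
use: trace(b^3 a b^5 a) = trace(b) trace(b^3 a b^3 a b) - trace(b^3 a b^3 a)  (reduce the b square) = y^6*z^2 - 2*x*y^5*z + x^2*y^4 - 4*y^4*z^2 + 6*x*y^3*z - 2*x^2*y^2 + 4*y^2*z^2 - 3*x*y*z - y^2 - z^2 + 2
apply: trace(b^2 a^-1 b^3 a b^3) = trace(b^3 a b^5) trace(a) - trace(b^3 a b^5 a)  (eliminate a^-1) = x*y^7*z - x^2*y^6 - y^6*z^2 - 4*x*y^5*z + 4*x^2*y^4 + 4*y^4*z^2 + 4*x*y^3*z - 4*x^2*y^2 - 4*y^2*z^2 - x*y*z + x^2 + y^2 + z^2 - 2
trace(a b a b a b) = trace(a b a b) trace(a b) - trace(b a)  (split on a) = z^3 - 3*z
trace(a b a b a) = trace(a) trace(b a b a) - trace(b a b)  (reduce the a square) = x*z^2 - y*z - x
use: trace(a b a b^2 a b) = trace(b) trace(a b a b a b) - trace(a b a b a)  (reduce the b square) = y*z^3 - x*z^2 - 2*y*z + x
use: trace(a^2 b a) = trace(a) trace(a b a) - trace(a b)  (reduce the a square) = x^2*z - x*y - z
trace(a b a b^2 a) = trace(b) trace(a^2 b a b) - trace(a^2 b a)  (reduce the b square) = x*y*z^2 - x^2*z - y^2*z + z
use: trace(a b^2 a b^2 a b) = trace(b) trace(a b a b^2 a b) - trace(a b a b^2 a)  (reduce the b square) = y^2*z^3 - 2*x*y*z^2 + x^2*z - y^2*z + x*y - z
use: trace(a^2) = trace(a) trace(a) - trace(1)  (reduce the a square) = x^2 - 2
use: trace(a^3) = trace(a) trace(a^2) - trace(a)  (reduce the a square) = x^3 - 3*x
trace(a b^2 a^2) = trace(b) trace(a^3 b) - trace(a^3)  (reduce the b square) = x^2*y*z - x^3 - x*y^2 - y*z + 3*x
trace(a b^2 a b^2 a) = trace(b) trace(a b^2 a^2 b) - trace(a b^2 a^2)  (reduce the b square) = x*y^2*z^2 - 2*x^2*y*z - y^3*z + x^3 + x*y^2 + 2*y*z - 3*x
trace(a b^2 a b^2 a b^2) = trace(b) trace(a b^2 a b^2 a b) - trace(a b^2 a b^2 a)  (reduce the b square) = y^3*z^3 - 3*x*y^2*z^2 + 3*x^2*y*z - x^3 - 3*y*z + 3*x
use: trace(a b^3 a b^2 a b^2) = trace(b) trace(a b^2 a b^2 a b^2) - trace(a b^2 a b^2 a b)  (reduce the b square) = y^4*z^3 - 3*x*y^3*z^2 + 3*x^2*y^2*z - y^2*z^3 - x^3*y + 2*x*y*z^2 - x^2*z - 2*y^2*z + 2*x*y + z
apply: trace(a b a b^3 a b) = trace(b) trace(b a b a b a b) - trace(b a b a b a)  (reduce the b square) = y^2*z^3 - x*y*z^2 - 2*y^2*z - z^3 + x*y + 3*z
trace(a b a b^3 a) = trace(a) trace(b a b^3 a) - trace(b a b^3)  (reduce the a square) = x*y^2*z^2 - x^2*y*z - y^3*z - x*z^2 + 2*y*z + x
trace(a b^3 a b^2 a b) = trace(b) trace(a b a b^3 a b) - trace(a b a b^3 a)  (reduce the b square) = y^3*z^3 - 2*x*y^2*z^2 + x^2*y*z - y^3*z - y*z^3 + x*y^2 + x*z^2 + y*z - x
trace(b^3 a b^3 a b^2 a) = trace(b) trace(a b^3 a b^2 a b^2) - trace(a b^3 a b^2 a b)  (reduce the b square) = y^5*z^3 - 3*x*y^4*z^2 + 3*x^2*y^3*z - 2*y^3*z^3 - x^3*y^2 + 4*x*y^2*z^2 - 2*x^2*y*z - y^3*z + y*z^3 + x*y^2 - x*z^2 + x
trace(b^2 a^-1 b^3 a b^3 a) = trace(b^3 a b^3 a b^2) trace(a) - trace(b^3 a b^3 a b^2 a)  (eliminate a^-1) = x*y^6*z^2 - 2*x^2*y^5*z - y^5*z^3 + x^3*y^4 - x*y^4*z^2 + 3*x^2*y^3*z + 2*y^3*z^3 - x^3*y^2 - x^2*y*z + y^3*z - y*z^3 - 2*x*y^2 + x
trace(a^-1 b^3 a b^3 a^-1 b^2) = trace(b^2 a^-1 b^3 a b^3) trace(a) - trace(b^2 a^-1 b^3 a b^3 a)  (eliminate a^-1) = x^2*y^7*z - x^3*y^6 - 2*x*y^6*z^2 - 2*x^2*y^5*z + y^5*z^3 + 3*x^3*y^4 + 5*x*y^4*z^2 + x^2*y^3*z - 2*y^3*z^3 - 3*x^3*y^2 - 4*x*y^2*z^2 - y^3*z + y*z^3 + x^3 + 3*x*y^2 + x*z^2 - 3*x
trace(b^3 a b^3 a^-1 b^2) = trace(b^5 a b^3) trace(a) - trace(b^5 a b^3 a)  (eliminate a^-1) = x*y^7*z - x^2*y^6 - y^6*z^2 - 4*x*y^5*z + 4*x^2*y^4 + 4*y^4*z^2 + 4*x*y^3*z - 4*x^2*y^2 - 4*y^2*z^2 - x*y*z + x^2 + y^2 + z^2 - 2
apply: trace(b a b^3 a^-1 b^2 a^-2 b^2) = trace(a^-1 b^3 a b^3 a^-1 b^2) trace(a) - trace(a^-1 b^3 a b^3 a^-1 b^2 a)  (eliminate a^-1) = x^3*y^7*z - x^4*y^6 - 2*x^2*y^6*z^2 - 2*x^3*y^5*z - x*y^7*z + x*y^5*z^3 + 3*x^4*y^4 + x^2*y^6 + 5*x^2*y^4*z^2 + y^6*z^2 + x^3*y^3*z + 4*x*y^5*z - 2*x*y^3*z^3 - 3*x^4*y^2 - 4*x^2*y^4 - 4*x^2*y^2*z^2 - 4*y^4*z^2 - 5*x*y^3*z + x*y*z^3 + x^4 + 7*x^2*y^2 + x^2*z^2 + 4*y^2*z^2 + x*y*z - 4*x^2 - y^2 - z^2 + 2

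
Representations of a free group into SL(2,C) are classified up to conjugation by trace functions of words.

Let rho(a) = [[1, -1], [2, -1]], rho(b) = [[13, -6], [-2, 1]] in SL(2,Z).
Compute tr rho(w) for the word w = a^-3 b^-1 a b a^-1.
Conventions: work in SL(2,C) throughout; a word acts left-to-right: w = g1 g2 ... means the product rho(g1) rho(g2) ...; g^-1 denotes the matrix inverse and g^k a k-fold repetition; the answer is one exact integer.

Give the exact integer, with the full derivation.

0

rho(a^-1) = [[-1, 1], [-2, 1]]
... * rho(a^-1) = [[-1, 1], [-2, 1]]  ->  [[-1, 0], [0, -1]]
... * rho(a^-1) = [[-1, 1], [-2, 1]]  ->  [[1, -1], [2, -1]]
... * rho(b^-1) = [[1, 6], [2, 13]]  ->  [[-1, -7], [0, -1]]
... * rho(a) = [[1, -1], [2, -1]]  ->  [[-15, 8], [-2, 1]]
... * rho(b) = [[13, -6], [-2, 1]]  ->  [[-211, 98], [-28, 13]]
... * rho(a^-1) = [[-1, 1], [-2, 1]]  ->  [[15, -113], [2, -15]]
tr = 15 + -15 = 0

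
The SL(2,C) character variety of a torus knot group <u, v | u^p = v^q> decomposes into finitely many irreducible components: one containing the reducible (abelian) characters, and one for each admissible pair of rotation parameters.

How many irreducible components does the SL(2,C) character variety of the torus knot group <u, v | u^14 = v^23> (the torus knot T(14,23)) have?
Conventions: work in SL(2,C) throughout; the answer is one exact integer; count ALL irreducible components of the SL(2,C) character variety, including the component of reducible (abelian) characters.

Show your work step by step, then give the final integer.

For T(14,23): irreducibility forces the central element u^14 = v^23 to one of +I, -I.
This locks tr(u) to 2*cos(pi*alpha/14), alpha in 1..13, and tr(v) to 2*cos(pi*beta/23), beta in 1..22, on each component of irreducible characters.
u^14 = (-1)^alpha I and v^23 = (-1)^beta I must agree, so alpha and beta have equal parity.
Enumerate parity-matched pairs: 7*11 odd-odd plus 6*11 even-even gives 143.
Total: 143 irreducible-character components + 1 reducible (abelian) component = 144.

144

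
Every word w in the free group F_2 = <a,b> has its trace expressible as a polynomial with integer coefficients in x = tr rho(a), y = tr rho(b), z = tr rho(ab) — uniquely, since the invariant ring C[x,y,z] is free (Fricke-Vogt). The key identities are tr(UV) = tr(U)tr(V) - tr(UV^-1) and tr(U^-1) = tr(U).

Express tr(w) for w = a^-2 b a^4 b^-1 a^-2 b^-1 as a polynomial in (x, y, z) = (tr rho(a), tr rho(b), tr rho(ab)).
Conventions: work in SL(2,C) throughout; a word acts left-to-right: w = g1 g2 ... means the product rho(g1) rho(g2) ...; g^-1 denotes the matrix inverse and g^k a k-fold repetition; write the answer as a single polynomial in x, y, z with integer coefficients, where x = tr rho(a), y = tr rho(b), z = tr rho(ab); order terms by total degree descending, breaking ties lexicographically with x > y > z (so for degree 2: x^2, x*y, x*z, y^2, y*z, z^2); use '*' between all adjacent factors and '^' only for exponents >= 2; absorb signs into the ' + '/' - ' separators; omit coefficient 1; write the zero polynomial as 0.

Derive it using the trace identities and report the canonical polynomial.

-x^6*y*z^2 + x^7*z + 2*x^5*y^2*z + x^5*z^3 - x^6*y - x^4*y^3 + x^4*y*z^2 - 6*x^5*z - 4*x^3*y^2*z - 2*x^3*z^3 + 6*x^4*y + 2*x^2*y^3 + 2*x^2*y*z^2 + 8*x^3*z - 8*x^2*y + y

tr(b a^2) = tr(a) tr(b a) - tr(b) = x*z - y
next, tr(a^3 b) = tr(a) tr(b a^2) - tr(b a) = x^2*z - x*y - z
tr(a^2) = tr(a) tr(a) - tr(1) = x^2 - 2
tr(a^3) = tr(a) tr(a^2) - tr(a) = x^3 - 3*x
and tr(a b^2 a^2) = tr(b) tr(a^3 b) - tr(a^3) = x^2*y*z - x^3 - x*y^2 - y*z + 3*x
tr(b^2 a) = tr(b) tr(a b) - tr(a) = y*z - x
next, tr(b^2) = tr(b) tr(b) - tr(1) = y^2 - 2
and tr(a b^2 a) = tr(a) tr(b^2 a) - tr(b^2) = x*y*z - x^2 - y^2 + 2
tr(b a^4 b) = tr(a) tr(a b^2 a^2) - tr(a b^2 a) = x^3*y*z - x^4 - x^2*y^2 - 2*x*y*z + 4*x^2 + y^2 - 2
next, tr(b a b a) = tr(b a) tr(b a) - tr(1) = z^2 - 2
next, tr(b a b a^2) = tr(a) tr(b a b a) - tr(b a b) = x*z^2 - y*z - x
tr(b a b a^3) = tr(a) tr(b a b a^2) - tr(b a b a) = x^2*z^2 - x*y*z - x^2 - z^2 + 2
next, tr(b a^4 b a) = tr(a) tr(b a b a^3) - tr(b a b a^2) = x^3*z^2 - x^2*y*z - x^3 - 2*x*z^2 + y*z + 3*x
next, tr(b a^4 b a^-1) = tr(b a^4 b) tr(a) - tr(b a^4 b a) = x^4*y*z - x^5 - x^3*y^2 - x^3*z^2 - x^2*y*z + 5*x^3 + x*y^2 + 2*x*z^2 - y*z - 5*x
and tr(a^-1 b a^4 b a^-1) = tr(b a^4 b a^-1) tr(a) - tr(b a^4 b) = x^5*y*z - x^6 - x^4*y^2 - x^4*z^2 - 2*x^3*y*z + 6*x^4 + 2*x^2*y^2 + 2*x^2*z^2 + x*y*z - 9*x^2 - y^2 + 2
tr(a^-3 b a^4 b) = tr(a^-1 b a^4 b a^-1) tr(a) - tr(a^-1 b a^4 b) = x^6*y*z - x^7 - x^5*y^2 - x^5*z^2 - 3*x^4*y*z + 7*x^5 + 3*x^3*y^2 + 3*x^3*z^2 + 2*x^2*y*z - 14*x^3 - 2*x*y^2 - 2*x*z^2 + y*z + 7*x
tr(a^-1 b a^4 b^-1 a^-2) = tr(a^-3 b a^4) tr(b) - tr(a^-3 b a^4 b) = -x^6*y*z + x^7 + x^5*y^2 + x^5*z^2 + 3*x^4*y*z - 7*x^5 - 3*x^3*y^2 - 3*x^3*z^2 - 2*x^2*y*z + 14*x^3 + 2*x*y^2 + 2*x*z^2 - 7*x
next, tr(a^-1 b a^4 b^-1 a^-1) = tr(a^-2 b a^4) tr(b) - tr(a^-2 b a^4 b) = -x^5*y*z + x^6 + x^4*y^2 + x^4*z^2 + 2*x^3*y*z - 6*x^4 - 2*x^2*y^2 - 2*x^2*z^2 + 9*x^2 - 2
and tr(a^-2 b a^4 b^-1 a^-2) = tr(a^-1 b a^4 b^-1 a^-2) tr(a) - tr(a^-1 b a^4 b^-1 a^-1) = -x^7*y*z + x^8 + x^6*y^2 + x^6*z^2 + 4*x^5*y*z - 8*x^6 - 4*x^4*y^2 - 4*x^4*z^2 - 4*x^3*y*z + 20*x^4 + 4*x^2*y^2 + 4*x^2*z^2 - 16*x^2 + 2
tr(b a^4) = tr(a) tr(a^2 b a) - tr(a^2 b) = x^3*z - x^2*y - 2*x*z + y
next, tr(a b^2 a^4) = tr(a) tr(b^2 a^4) - tr(b^2 a^3) = x^4*y*z - x^5 - x^3*y^2 - 3*x^2*y*z + 5*x^3 + 2*x*y^2 + y*z - 5*x
tr(b a b^2 a) = tr(b) tr(a b a b) - tr(a b a) = y*z^2 - x*z - y
next, tr(b a b^2) = tr(b) tr(b a b) - tr(b a) = y^2*z - x*y - z
and tr(a b a b^2 a) = tr(a) tr(b a b^2 a) - tr(b a b^2) = x*y*z^2 - x^2*z - y^2*z + z
tr(a b a b^2 a^2) = tr(a) tr(a b a b^2 a) - tr(a b a b^2) = x^2*y*z^2 - x^3*z - x*y^2*z - y*z^2 + 2*x*z + y
and tr(a b^2 a^4 b) = tr(a) tr(a b a b^2 a^2) - tr(a b a b^2 a) = x^3*y*z^2 - x^4*z - x^2*y^2*z - 2*x*y*z^2 + 3*x^2*z + y^2*z + x*y - z
next, tr(b^2 a^4 b^-1 a) = tr(a b^2 a^4) tr(b) - tr(a b^2 a^4 b) = x^4*y^2*z - x^5*y - x^3*y^3 - x^3*y*z^2 + x^4*z - 2*x^2*y^2*z + 5*x^3*y + 2*x*y^3 + 2*x*y*z^2 - 3*x^2*z - 6*x*y + z
tr(b a^4 b^-1 a^-1 b) = tr(b^2 a^4 b^-1) tr(a) - tr(b^2 a^4 b^-1 a) = -x^4*y^2*z + x^5*y + x^3*y^3 + x^3*y*z^2 + 2*x^2*y^2*z - 6*x^3*y - 2*x*y^3 - 2*x*y*z^2 + x^2*z + 7*x*y - z
next, tr(a b a^4) = tr(a) tr(a^3 b a) - tr(a^3 b) = x^4*z - x^3*y - 3*x^2*z + 2*x*y + z
next, tr(a b a b a^4) = tr(a) tr(b a b a^4) - tr(b a b a^3) = x^4*z^2 - x^3*y*z - x^4 - 3*x^2*z^2 + 2*x*y*z + 4*x^2 + z^2 - 2
tr(b a b a b a) = tr(a b a b) tr(a b) - tr(b a) = z^3 - 3*z
tr(b a b a b a^2) = tr(a) tr(b a b a b a) - tr(b a b a b) = x*z^3 - y*z^2 - 2*x*z + y
tr(b a b a b a^3) = tr(a) tr(b a b a b a^2) - tr(b a b a b a) = x^2*z^3 - x*y*z^2 - 2*x^2*z - z^3 + x*y + 3*z
tr(a b a b a^4 b) = tr(a) tr(b a b a b a^3) - tr(b a b a b a^2) = x^3*z^3 - x^2*y*z^2 - 2*x^3*z - 2*x*z^3 + x^2*y + y*z^2 + 5*x*z - y
tr(b a b a^4 b^-1 a) = tr(a b a b a^4) tr(b) - tr(a b a b a^4 b) = x^4*y*z^2 - x^3*y^2*z - x^3*z^3 - x^4*y - 2*x^2*y*z^2 + 2*x^3*z + 2*x*y^2*z + 2*x*z^3 + 3*x^2*y - 5*x*z - y
next, tr(b a^4 b^-1 a^-1 b a) = tr(b a b a^4 b^-1) tr(a) - tr(b a b a^4 b^-1 a) = -x^4*y*z^2 + x^5*z + x^3*y^2*z + x^3*z^3 + 2*x^2*y*z^2 - 5*x^3*z - 2*x*y^2*z - 2*x*z^3 - x^2*y + 6*x*z + y
and tr(b a^4 b^-1 a^-1 b a^-1) = tr(b a^4 b^-1 a^-1 b) tr(a) - tr(b a^4 b^-1 a^-1 b a) = -x^5*y^2*z + x^6*y + x^4*y^3 + 2*x^4*y*z^2 - x^5*z + x^3*y^2*z - x^3*z^3 - 6*x^4*y - 2*x^2*y^3 - 4*x^2*y*z^2 + 6*x^3*z + 2*x*y^2*z + 2*x*z^3 + 8*x^2*y - 7*x*z - y
next, tr(b a^-2 b a^4 b^-1 a^-1) = tr(b a^4 b^-1 a^-1 b a^-1) tr(a) - tr(b a^4 b^-1 a^-1 b) = -x^6*y^2*z + x^7*y + x^5*y^3 + 2*x^5*y*z^2 - x^6*z + 2*x^4*y^2*z - x^4*z^3 - 7*x^5*y - 3*x^3*y^3 - 5*x^3*y*z^2 + 6*x^4*z + 2*x^2*z^3 + 14*x^3*y + 2*x*y^3 + 2*x*y*z^2 - 8*x^2*z - 8*x*y + z
tr(a^-2 b a^4 b^-1 a^-2 b) = tr(b a^-2 b a^4 b^-1 a^-1) tr(a) - tr(b a^-2 b a^4 b^-1) = -x^7*y^2*z + x^8*y + x^6*y^3 + 2*x^6*y*z^2 - x^7*z + 2*x^5*y^2*z - x^5*z^3 - 7*x^6*y - 3*x^4*y^3 - 5*x^4*y*z^2 + 6*x^5*z + 2*x^3*z^3 + 14*x^4*y + 2*x^2*y^3 + 2*x^2*y*z^2 - 8*x^3*z - 8*x^2*y + y
next, tr(a^-2 b a^4 b^-1 a^-2 b^-1) = tr(a^-2 b a^4 b^-1 a^-2) tr(b) - tr(a^-2 b a^4 b^-1 a^-2 b) = -x^6*y*z^2 + x^7*z + 2*x^5*y^2*z + x^5*z^3 - x^6*y - x^4*y^3 + x^4*y*z^2 - 6*x^5*z - 4*x^3*y^2*z - 2*x^3*z^3 + 6*x^4*y + 2*x^2*y^3 + 2*x^2*y*z^2 + 8*x^3*z - 8*x^2*y + y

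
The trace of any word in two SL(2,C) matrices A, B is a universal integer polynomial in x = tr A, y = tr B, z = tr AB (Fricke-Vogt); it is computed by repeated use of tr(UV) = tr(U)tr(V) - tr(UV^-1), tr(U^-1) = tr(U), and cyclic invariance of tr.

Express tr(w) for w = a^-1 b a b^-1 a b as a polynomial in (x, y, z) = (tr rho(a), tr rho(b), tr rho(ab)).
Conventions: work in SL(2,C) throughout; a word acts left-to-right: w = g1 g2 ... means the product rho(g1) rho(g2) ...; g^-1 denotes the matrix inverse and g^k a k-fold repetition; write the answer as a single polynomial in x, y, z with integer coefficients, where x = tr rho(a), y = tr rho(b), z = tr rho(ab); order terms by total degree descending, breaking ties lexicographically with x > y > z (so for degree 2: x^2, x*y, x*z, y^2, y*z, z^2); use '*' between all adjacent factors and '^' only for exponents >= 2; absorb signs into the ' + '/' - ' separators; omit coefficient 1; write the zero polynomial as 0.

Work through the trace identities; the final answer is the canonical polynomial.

trace(a^2 b) = trace(a) trace(b a) - trace(b) = x*z - y
trace(a^2) = trace(a) trace(a) - trace(1) = x^2 - 2
trace(a b^2 a) = trace(b) trace(a^2 b) - trace(a^2) = x*y*z - x^2 - y^2 + 2
trace(a b a b) = trace(a b) trace(a b) - trace(1) = z^2 - 2
trace(a b^2 a b) = trace(b) trace(a b a b) - trace(a b a) = y*z^2 - x*z - y
trace(b a b^-1 a b) = trace(a b^2 a) trace(b) - trace(a b^2 a b) = x*y^2*z - x^2*y - y^3 - y*z^2 + x*z + 3*y
trace(b a b) = trace(b) trace(a b) - trace(a) = y*z - x
trace(a b a b a) = trace(a) trace(b a b a) - trace(b a b) = x*z^2 - y*z - x
trace(a b a b a b) = trace(a b a b) trace(a b) - trace(b a) = z^3 - 3*z
trace(b a b^-1 a b a) = trace(a b a b a) trace(b) - trace(a b a b a b) = x*y*z^2 - y^2*z - z^3 - x*y + 3*z
trace(a^-1 b a b^-1 a b) = trace(b a b^-1 a b) trace(a) - trace(b a b^-1 a b a) = x^2*y^2*z - x^3*y - x*y^3 - 2*x*y*z^2 + x^2*z + y^2*z + z^3 + 4*x*y - 3*z

x^2*y^2*z - x^3*y - x*y^3 - 2*x*y*z^2 + x^2*z + y^2*z + z^3 + 4*x*y - 3*z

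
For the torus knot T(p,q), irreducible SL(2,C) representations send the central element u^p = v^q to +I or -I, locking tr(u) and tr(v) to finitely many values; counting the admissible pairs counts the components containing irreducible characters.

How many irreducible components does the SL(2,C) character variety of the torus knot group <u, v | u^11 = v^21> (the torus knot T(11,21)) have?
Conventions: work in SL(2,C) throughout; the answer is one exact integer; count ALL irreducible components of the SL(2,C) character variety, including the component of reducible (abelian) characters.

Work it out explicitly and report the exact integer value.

101

In the torus knot group T(11,21), u^11 = v^21 is central, so an irreducible representation sends it to +I or -I (Schur).
This locks tr(u) to 2*cos(pi*alpha/11), alpha in 1..10, and tr(v) to 2*cos(pi*beta/21), beta in 1..20, on each component of irreducible characters.
Consistency of u^11 = (-1)^alpha I with v^21 = (-1)^beta I forces alpha = beta (mod 2).
Enumerate parity-matched pairs: 5*10 odd-odd plus 5*10 even-even gives 100.
components with irreducible characters: 100; plus the single component of reducible (abelian) characters: total 101.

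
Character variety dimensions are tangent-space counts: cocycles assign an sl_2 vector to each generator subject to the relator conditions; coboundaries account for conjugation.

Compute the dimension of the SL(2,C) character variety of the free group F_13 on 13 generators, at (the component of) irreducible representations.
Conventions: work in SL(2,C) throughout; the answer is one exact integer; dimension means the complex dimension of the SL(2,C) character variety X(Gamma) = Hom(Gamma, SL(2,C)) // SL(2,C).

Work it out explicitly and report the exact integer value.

The free group F_13: 13 generators, no relators.
Z^1(Gamma, Ad rho) = (sl_2)^13: a cocycle is a free choice of one sl_2 vector per generator, so dim Z^1 = 3*13 = 39.
At an irreducible rho the centralizer of the image in sl_2 is 0, so the coboundary map sl_2 -> Z^1 is injective: dim B^1 = 3.
Therefore dim X = 39 - 3 = 36.

36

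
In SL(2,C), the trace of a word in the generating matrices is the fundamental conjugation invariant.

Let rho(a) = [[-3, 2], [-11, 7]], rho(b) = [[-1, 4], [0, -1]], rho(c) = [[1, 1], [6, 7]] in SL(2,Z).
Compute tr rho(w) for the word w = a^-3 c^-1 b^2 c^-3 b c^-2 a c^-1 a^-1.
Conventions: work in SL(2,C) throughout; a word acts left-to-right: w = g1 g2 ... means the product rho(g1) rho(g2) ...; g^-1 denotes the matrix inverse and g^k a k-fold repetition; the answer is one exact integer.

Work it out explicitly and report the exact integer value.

34777087397

rho(a^-1) = [[7, -2], [11, -3]]
... * rho(a^-1) = [[7, -2], [11, -3]]  ->  [[27, -8], [44, -13]]
... * rho(a^-1) = [[7, -2], [11, -3]]  ->  [[101, -30], [165, -49]]
... * rho(c^-1) = [[7, -1], [-6, 1]]  ->  [[887, -131], [1449, -214]]
... * rho(b) = [[-1, 4], [0, -1]]  ->  [[-887, 3679], [-1449, 6010]]
... * rho(b) = [[-1, 4], [0, -1]]  ->  [[887, -7227], [1449, -11806]]
... * rho(c^-1) = [[7, -1], [-6, 1]]  ->  [[49571, -8114], [80979, -13255]]
... * rho(c^-1) = [[7, -1], [-6, 1]]  ->  [[395681, -57685], [646383, -94234]]
... * rho(c^-1) = [[7, -1], [-6, 1]]  ->  [[3115877, -453366], [5090085, -740617]]
... * rho(b) = [[-1, 4], [0, -1]]  ->  [[-3115877, 12916874], [-5090085, 21100957]]
... * rho(c^-1) = [[7, -1], [-6, 1]]  ->  [[-99312383, 16032751], [-162236337, 26191042]]
... * rho(c^-1) = [[7, -1], [-6, 1]]  ->  [[-791383187, 115345134], [-1292800611, 188427379]]
... * rho(a) = [[-3, 2], [-11, 7]]  ->  [[1105353087, -775350436], [1805700664, -1266609569]]
... * rho(c^-1) = [[7, -1], [-6, 1]]  ->  [[12389574225, -1880703523], [20239562062, -3072310233]]
... * rho(a^-1) = [[7, -2], [11, -3]]  ->  [[66039280822, -19137037881], [107881521871, -31262193425]]
tr = 66039280822 + -31262193425 = 34777087397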